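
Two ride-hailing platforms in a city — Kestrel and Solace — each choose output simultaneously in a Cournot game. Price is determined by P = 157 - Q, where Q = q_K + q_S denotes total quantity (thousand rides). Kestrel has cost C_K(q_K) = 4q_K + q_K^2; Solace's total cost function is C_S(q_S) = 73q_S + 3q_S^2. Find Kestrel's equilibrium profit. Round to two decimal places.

2704.68

Kestrel's profit: π_K = (157 - Q)q_K - (4q_K + q_K²). Setting ∂π_K/∂q_K = 0: 153 - 4q_K - (q_S) = 0.
Solace's profit: π_S = (157 - Q)q_S - (73q_S + 3q_S²). Setting ∂π_S/∂q_S = 0: 84 - 8q_S - (q_K) = 0.
So q_K = (153 - q_S)/4 and q_S = (84 - q_K)/8.
Solving the pair: q_K = 1140/31, q_S = 183/31.
Price P = 157 - 1323/31 = 114.3226.
Kestrel's profit: 114.3226·(1140/31) - 4·(1140/31) - (1140/31)² = 2704.6826.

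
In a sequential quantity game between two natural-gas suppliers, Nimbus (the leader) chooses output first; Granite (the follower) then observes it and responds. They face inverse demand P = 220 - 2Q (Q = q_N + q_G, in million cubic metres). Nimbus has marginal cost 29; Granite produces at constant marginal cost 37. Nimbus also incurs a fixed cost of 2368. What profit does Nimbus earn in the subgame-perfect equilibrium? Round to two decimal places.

107.06

The follower Granite best-responds to any q_N: π_G = (220 - 2Q)q_G - 37q_G.
Follower FOC: 183 - 2q_N - 4q_G = 0, so q_G(q_N) = (183 - 2q_N)/4.
Nimbus substitutes q_G(q_N) into its own profit: π_N = q_N(220 - 2q_N - (183 - 2q_N)/2) - 29q_N = (257/2 - q_N)q_N - 29q_N.
Leader FOC: 199/2 - 2q_N = 0, so q_N = 199/4.
Then q_G = (183 - 2·(199/4))/4 = 167/8.
Price P = 220 - 2·(565/8) = 315/4.
Nimbus's profit: (315/4 - 29)·(199/4) - 2368 = 1713/16.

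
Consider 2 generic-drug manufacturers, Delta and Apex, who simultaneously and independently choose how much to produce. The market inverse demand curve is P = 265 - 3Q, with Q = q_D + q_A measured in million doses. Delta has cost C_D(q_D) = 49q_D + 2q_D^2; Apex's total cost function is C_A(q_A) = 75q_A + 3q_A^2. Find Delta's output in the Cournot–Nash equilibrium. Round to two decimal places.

18.22

Delta's profit: π_D = (265 - 3Q)q_D - (49q_D + 2q_D²). Setting ∂π_D/∂q_D = 0: 216 - 10q_D - 3(q_A) = 0.
Apex's profit: π_A = (265 - 3Q)q_A - (75q_A + 3q_A²). Setting ∂π_A/∂q_A = 0: 190 - 12q_A - 3(q_D) = 0.
So q_D = (216 - 3q_A)/10 and q_A = (190 - 3q_D)/12.
Solving the pair: q_D = 674/37, q_A = 1252/111.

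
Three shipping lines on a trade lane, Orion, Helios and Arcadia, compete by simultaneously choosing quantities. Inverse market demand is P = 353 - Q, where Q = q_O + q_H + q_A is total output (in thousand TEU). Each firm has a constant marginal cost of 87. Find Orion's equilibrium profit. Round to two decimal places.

4422.25

Each firm earns π_i = (353 - Q)q_i - 87q_i.
First-order condition (treating rivals' output as given): 266 - 2q_i - Σ_{j≠i} q_j = 0.
With identical firms every q_j equals q_i, so Σ_{j≠i} q_j = 2q_i and 266 = 4q_i, giving q_i = 133/2.
Price P = 353 - 399/2 = 307/2.
Orion's profit: (307/2 - 87)·(133/2) = 4422.2500.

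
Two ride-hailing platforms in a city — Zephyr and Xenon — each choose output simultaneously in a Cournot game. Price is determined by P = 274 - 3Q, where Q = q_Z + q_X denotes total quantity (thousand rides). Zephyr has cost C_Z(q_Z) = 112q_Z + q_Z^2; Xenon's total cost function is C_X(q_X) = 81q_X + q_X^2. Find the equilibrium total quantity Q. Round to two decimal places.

Zephyr's profit: π_Z = (274 - 3Q)q_Z - (112q_Z + q_Z²). Setting ∂π_Z/∂q_Z = 0: 162 - 8q_Z - 3(q_X) = 0.
Xenon's first-order condition: 193 - 8q_X - 3(q_Z) = 0.
So q_Z = (162 - 3q_X)/8 and q_X = (193 - 3q_Z)/8.
Solving the pair: q_Z = 717/55, q_X = 1058/55.
Total output Q = 717/55 + 1058/55 = 355/11.

32.27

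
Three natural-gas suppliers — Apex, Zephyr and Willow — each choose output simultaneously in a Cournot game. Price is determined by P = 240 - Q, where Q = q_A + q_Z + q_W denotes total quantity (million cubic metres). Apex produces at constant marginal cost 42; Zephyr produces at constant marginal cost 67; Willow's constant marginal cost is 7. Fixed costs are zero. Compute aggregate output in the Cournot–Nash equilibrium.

Apex's profit: π_A = (240 - Q)q_A - (42q_A). Setting ∂π_A/∂q_A = 0: 198 - 2q_A - (q_Z + q_W) = 0.
Zephyr's first-order condition: 173 - 2q_Z - (q_A + q_W) = 0.
Willow's profit: π_W = (240 - Q)q_W - (7q_W). Setting ∂π_W/∂q_W = 0: 233 - 2q_W - (q_A + q_Z) = 0.
Summing all 3 equations gives 604 − 4Q = 0, hence Q = 151.
Back-substituting: q_A = (198 − 151) = 47, q_Z = (173 − 151) = 22, q_W = (233 − 151) = 82.
Total output Q = 47 + 22 + 82 = 151.

151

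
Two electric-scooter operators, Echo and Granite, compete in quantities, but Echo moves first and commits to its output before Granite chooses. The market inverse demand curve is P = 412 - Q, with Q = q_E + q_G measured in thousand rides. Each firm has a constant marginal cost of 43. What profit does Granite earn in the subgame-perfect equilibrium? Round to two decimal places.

Solve by backward induction. Given q_E, the follower Granite maximises π_G = (412 - q_E - q_G)q_G - 43q_G.
Follower FOC: 369 - q_E - 2q_G = 0, so q_G(q_E) = (369 - q_E)/2.
Echo substitutes q_G(q_E) into its own profit: π_E = q_E(412 - q_E - (369 - q_E)/2) - 43q_E = (455/2 - (1/2)q_E)q_E - 43q_E.
Leader FOC: 369/2 - q_E = 0, so q_E = 369/2.
Then q_G = (369 - 369/2)/2 = 369/4.
Price P = 412 - 1107/4 = 541/4.
Granite's profit: (541/4 - 43)·(369/4) = 8510.0625.

8510.06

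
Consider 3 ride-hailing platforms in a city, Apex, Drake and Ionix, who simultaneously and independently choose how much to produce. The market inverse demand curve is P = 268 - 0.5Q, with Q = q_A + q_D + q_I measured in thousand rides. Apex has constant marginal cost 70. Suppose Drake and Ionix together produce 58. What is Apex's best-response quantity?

169

With rivals' combined output fixed at 58, Apex's profit is π_A = (268 - (1/2)·58 - (1/2)q_A)q_A - (70q_A) = (239 - (1/2)q_A)q_A - (70q_A).
∂π_A/∂q_A = 169 - q_A = 0, so q_A = 169.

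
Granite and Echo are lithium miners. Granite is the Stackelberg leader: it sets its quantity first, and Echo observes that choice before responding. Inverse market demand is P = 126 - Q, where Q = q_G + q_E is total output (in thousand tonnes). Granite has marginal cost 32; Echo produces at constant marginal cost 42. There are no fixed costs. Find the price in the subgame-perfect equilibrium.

The follower Echo best-responds to any q_G: π_E = (126 - Q)q_E - 42q_E.
∂π_E/∂q_E = 84 - q_G - 2q_E = 0 gives the reaction function q_E = (84 - q_G)/2.
Granite substitutes q_E(q_G) into its own profit: π_G = q_G(126 - q_G - (84 - q_G)/2) - 32q_G = (84 - (1/2)q_G)q_G - 32q_G.
The leader's first-order condition 52 - q_G = 0 yields q_G = 52.
Then q_E = (84 - 52)/2 = 16.
Total output Q = 68, so price P = 126 - 68 = 58.

58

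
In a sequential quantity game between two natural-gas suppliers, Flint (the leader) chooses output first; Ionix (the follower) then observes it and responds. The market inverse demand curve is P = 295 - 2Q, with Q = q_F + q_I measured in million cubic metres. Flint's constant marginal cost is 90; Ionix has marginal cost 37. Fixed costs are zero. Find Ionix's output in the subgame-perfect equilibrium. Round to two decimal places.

The follower Ionix best-responds to any q_F: π_I = (295 - 2Q)q_I - 37q_I.
Follower FOC: 258 - 2q_F - 4q_I = 0, so q_I(q_F) = (258 - 2q_F)/4.
Flint substitutes q_I(q_F) into its own profit: π_F = q_F(295 - 2q_F - (258 - 2q_F)/2) - 90q_F = (166 - q_F)q_F - 90q_F.
Leader FOC: 76 - 2q_F = 0, so q_F = 38.
Then q_I = (258 - 2·38)/4 = 91/2.

45.50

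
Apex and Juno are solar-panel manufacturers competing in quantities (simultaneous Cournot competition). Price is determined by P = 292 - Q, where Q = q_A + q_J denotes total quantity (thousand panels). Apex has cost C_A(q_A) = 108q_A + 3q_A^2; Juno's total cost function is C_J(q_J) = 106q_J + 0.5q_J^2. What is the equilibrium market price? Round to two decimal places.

Apex's profit: π_A = (292 - Q)q_A - (108q_A + 3q_A²). Setting ∂π_A/∂q_A = 0: 184 - 8q_A - (q_J) = 0.
Juno's first-order condition: 186 - 3q_J - (q_A) = 0.
So q_A = (184 - q_J)/8 and q_J = (186 - q_A)/3.
Substituting one into the other gives q_A = 366/23 and q_J = 1304/23.
Total output Q = 1670/23, so price P = 292 - 1670/23 = 219.3913.

219.39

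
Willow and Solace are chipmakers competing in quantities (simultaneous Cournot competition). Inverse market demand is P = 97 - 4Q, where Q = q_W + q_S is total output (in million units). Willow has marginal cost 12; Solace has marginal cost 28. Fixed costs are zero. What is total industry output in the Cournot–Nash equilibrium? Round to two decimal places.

12.83

Willow's profit: π_W = (97 - 4Q)q_W - (12q_W). Setting ∂π_W/∂q_W = 0: 85 - 8q_W - 4(q_S) = 0.
Solace's profit: π_S = (97 - 4Q)q_S - (28q_S). Setting ∂π_S/∂q_S = 0: 69 - 8q_S - 4(q_W) = 0.
Rearranging gives the reaction functions q_W = (85 - 4q_S)/8 and q_S = (69 - 4q_W)/8.
Solving the pair: q_W = 101/12, q_S = 53/12.
Total output Q = 101/12 + 53/12 = 77/6.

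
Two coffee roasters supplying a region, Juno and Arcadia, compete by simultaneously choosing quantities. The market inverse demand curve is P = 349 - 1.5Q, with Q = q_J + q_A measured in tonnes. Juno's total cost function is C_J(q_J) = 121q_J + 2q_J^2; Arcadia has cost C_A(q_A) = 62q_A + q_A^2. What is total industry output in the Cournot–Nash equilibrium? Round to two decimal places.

Juno's profit: π_J = (349 - 1.5Q)q_J - (121q_J + 2q_J²). Setting ∂π_J/∂q_J = 0: 228 - 7q_J - (3/2)(q_A) = 0.
Arcadia's profit: π_A = (349 - 1.5Q)q_A - (62q_A + q_A²). Setting ∂π_A/∂q_A = 0: 287 - 5q_A - (3/2)(q_J) = 0.
Best responses: q_J = (228 - (3/2)q_A)/7, q_A = (287 - (3/2)q_J)/5.
Substituting one into the other gives q_J = 21.6641 and q_A = 50.9008.
Total output Q = 21.6641 + 50.9008 = 72.5649.

72.56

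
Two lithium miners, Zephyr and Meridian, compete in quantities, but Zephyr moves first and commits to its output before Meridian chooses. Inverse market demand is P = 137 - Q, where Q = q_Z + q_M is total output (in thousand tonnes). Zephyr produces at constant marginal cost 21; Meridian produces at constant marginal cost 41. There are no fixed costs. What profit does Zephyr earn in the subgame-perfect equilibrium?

2312

Solve by backward induction. Given q_Z, the follower Meridian maximises π_M = (137 - q_Z - q_M)q_M - 41q_M.
Setting the follower's marginal profit to zero, 96 - q_Z - 2q_M = 0, i.e. q_M = (96 - q_Z)/2.
Zephyr substitutes q_M(q_Z) into its own profit: π_Z = q_Z(137 - q_Z - (96 - q_Z)/2) - 21q_Z = (89 - (1/2)q_Z)q_Z - 21q_Z.
Leader FOC: 68 - q_Z = 0, so q_Z = 68.
Then q_M = (96 - 68)/2 = 14.
Price P = 137 - 82 = 55.
Zephyr's profit: (55 - 21)·68 = 2312.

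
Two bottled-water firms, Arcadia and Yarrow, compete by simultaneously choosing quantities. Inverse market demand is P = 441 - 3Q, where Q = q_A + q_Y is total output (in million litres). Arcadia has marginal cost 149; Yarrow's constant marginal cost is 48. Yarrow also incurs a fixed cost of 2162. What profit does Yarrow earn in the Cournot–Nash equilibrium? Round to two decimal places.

6876.37

Arcadia's profit: π_A = (441 - 3Q)q_A - (149q_A). Setting ∂π_A/∂q_A = 0: 292 - 6q_A - 3(q_Y) = 0.
Yarrow's first-order condition: 393 - 6q_Y - 3(q_A) = 0.
Best responses: q_A = (292 - 3q_Y)/6, q_Y = (393 - 3q_A)/6.
Solving the pair: q_A = 191/9, q_Y = 494/9.
Price P = 441 - 3·(685/9) = 638/3.
Yarrow's profit: (638/3 - 48)·(494/9) - 2162 = 6876.3704.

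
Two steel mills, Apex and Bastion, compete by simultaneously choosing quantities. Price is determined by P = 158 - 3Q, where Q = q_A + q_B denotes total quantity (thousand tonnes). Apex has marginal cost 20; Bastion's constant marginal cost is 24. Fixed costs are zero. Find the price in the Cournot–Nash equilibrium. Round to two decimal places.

Apex's profit: π_A = (158 - 3Q)q_A - (20q_A). Setting ∂π_A/∂q_A = 0: 138 - 6q_A - 3(q_B) = 0.
Bastion's first-order condition: 134 - 6q_B - 3(q_A) = 0.
Best responses: q_A = (138 - 3q_B)/6, q_B = (134 - 3q_A)/6.
Substituting one into the other gives q_A = 142/9 and q_B = 130/9.
Total output Q = 272/9, so price P = 158 - 3·(272/9) = 202/3.

67.33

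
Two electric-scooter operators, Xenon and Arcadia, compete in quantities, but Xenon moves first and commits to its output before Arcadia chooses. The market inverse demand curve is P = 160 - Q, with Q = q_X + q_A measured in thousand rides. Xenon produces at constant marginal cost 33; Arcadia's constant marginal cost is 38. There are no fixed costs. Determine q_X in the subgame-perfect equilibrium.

Solve by backward induction. Given q_X, the follower Arcadia maximises π_A = (160 - q_X - q_A)q_A - 38q_A.
∂π_A/∂q_A = 122 - q_X - 2q_A = 0 gives the reaction function q_A = (122 - q_X)/2.
The leader anticipates this reaction. Substituting into P = 160 - Q gives P = 99 - (1/2)q_X, so π_X = (99 - (1/2)q_X)q_X - 33q_X.
Leader FOC: 66 - q_X = 0, so q_X = 66.
Then q_A = (122 - 66)/2 = 28.

66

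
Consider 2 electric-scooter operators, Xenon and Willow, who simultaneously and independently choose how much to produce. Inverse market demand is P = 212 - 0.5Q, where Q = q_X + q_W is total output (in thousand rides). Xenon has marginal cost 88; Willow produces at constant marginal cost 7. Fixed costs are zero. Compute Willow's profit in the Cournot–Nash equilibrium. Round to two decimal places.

18176.89

Xenon's profit: π_X = (212 - 0.5Q)q_X - (88q_X). Setting ∂π_X/∂q_X = 0: 124 - q_X - (1/2)(q_W) = 0.
Willow's profit: π_W = (212 - 0.5Q)q_W - (7q_W). Setting ∂π_W/∂q_W = 0: 205 - q_W - (1/2)(q_X) = 0.
Rearranging gives the reaction functions q_X = (124 - (1/2)q_W) and q_W = (205 - (1/2)q_X).
Substituting one into the other gives q_X = 86/3 and q_W = 572/3.
Price P = 212 - (1/2)·(658/3) = 307/3.
Willow's profit: (307/3 - 7)·(572/3) = 18176.8889.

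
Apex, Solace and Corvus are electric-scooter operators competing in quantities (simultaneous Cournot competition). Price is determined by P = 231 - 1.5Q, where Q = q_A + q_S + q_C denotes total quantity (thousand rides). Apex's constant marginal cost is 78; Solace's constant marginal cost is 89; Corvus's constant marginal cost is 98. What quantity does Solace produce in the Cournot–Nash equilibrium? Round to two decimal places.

Apex's profit: π_A = (231 - 1.5Q)q_A - (78q_A). Setting ∂π_A/∂q_A = 0: 153 - 3q_A - (3/2)(q_S + q_C) = 0.
Solace's profit: π_S = (231 - 1.5Q)q_S - (89q_S). Setting ∂π_S/∂q_S = 0: 142 - 3q_S - (3/2)(q_A + q_C) = 0.
Corvus's profit: π_C = (231 - 1.5Q)q_C - (98q_C). Setting ∂π_C/∂q_C = 0: 133 - 3q_C - (3/2)(q_A + q_S) = 0.
Adding the 3 conditions: 428 − 3Q − 3Q = 0, i.e. Q = 214/3.
Back-substituting: q_A = (153 − 107)/(3/2) = 92/3, q_S = (142 − 107)/(3/2) = 70/3, q_C = (133 − 107)/(3/2) = 52/3.

23.33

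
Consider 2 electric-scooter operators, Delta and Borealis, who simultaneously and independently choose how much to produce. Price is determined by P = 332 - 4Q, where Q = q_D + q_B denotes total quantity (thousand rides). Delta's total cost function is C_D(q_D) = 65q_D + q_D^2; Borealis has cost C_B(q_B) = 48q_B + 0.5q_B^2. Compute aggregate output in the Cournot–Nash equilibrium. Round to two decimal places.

Delta's profit: π_D = (332 - 4Q)q_D - (65q_D + q_D²). Setting ∂π_D/∂q_D = 0: 267 - 10q_D - 4(q_B) = 0.
Borealis's first-order condition: 284 - 9q_B - 4(q_D) = 0.
Rearranging gives the reaction functions q_D = (267 - 4q_B)/10 and q_B = (284 - 4q_D)/9.
Substituting one into the other gives q_D = 1267/74 and q_B = 886/37.
Total output Q = 1267/74 + 886/37 = 41.0676.

41.07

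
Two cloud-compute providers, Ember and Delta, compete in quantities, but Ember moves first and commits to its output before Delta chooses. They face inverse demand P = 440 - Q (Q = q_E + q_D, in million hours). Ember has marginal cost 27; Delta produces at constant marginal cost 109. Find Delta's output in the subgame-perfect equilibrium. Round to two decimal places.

Solve by backward induction. Given q_E, the follower Delta maximises π_D = (440 - q_E - q_D)q_D - 109q_D.
Setting the follower's marginal profit to zero, 331 - q_E - 2q_D = 0, i.e. q_D = (331 - q_E)/2.
The leader anticipates this reaction. Substituting into P = 440 - Q gives P = 549/2 - (1/2)q_E, so π_E = (549/2 - (1/2)q_E)q_E - 27q_E.
The leader's first-order condition 495/2 - q_E = 0 yields q_E = 495/2.
Then q_D = (331 - 495/2)/2 = 167/4.

41.75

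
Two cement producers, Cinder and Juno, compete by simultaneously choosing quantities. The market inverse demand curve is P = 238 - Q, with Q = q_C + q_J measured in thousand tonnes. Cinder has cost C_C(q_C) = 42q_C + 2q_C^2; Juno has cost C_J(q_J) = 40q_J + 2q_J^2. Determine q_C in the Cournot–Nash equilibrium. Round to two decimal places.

Cinder's profit: π_C = (238 - Q)q_C - (42q_C + 2q_C²). Setting ∂π_C/∂q_C = 0: 196 - 6q_C - (q_J) = 0.
Juno's profit: π_J = (238 - Q)q_J - (40q_J + 2q_J²). Setting ∂π_J/∂q_J = 0: 198 - 6q_J - (q_C) = 0.
Rearranging gives the reaction functions q_C = (196 - q_J)/6 and q_J = (198 - q_C)/6.
Substituting one into the other gives q_C = 978/35 and q_J = 992/35.

27.94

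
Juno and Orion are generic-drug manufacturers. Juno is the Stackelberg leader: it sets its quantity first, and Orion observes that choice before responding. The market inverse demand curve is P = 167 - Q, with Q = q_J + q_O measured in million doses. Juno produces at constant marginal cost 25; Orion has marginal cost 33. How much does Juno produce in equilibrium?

The follower Orion best-responds to any q_J: π_O = (167 - Q)q_O - 33q_O.
Setting the follower's marginal profit to zero, 134 - q_J - 2q_O = 0, i.e. q_O = (134 - q_J)/2.
Juno substitutes q_O(q_J) into its own profit: π_J = q_J(167 - q_J - (134 - q_J)/2) - 25q_J = (100 - (1/2)q_J)q_J - 25q_J.
Leader FOC: 75 - q_J = 0, so q_J = 75.
Then q_O = (134 - 75)/2 = 59/2.

75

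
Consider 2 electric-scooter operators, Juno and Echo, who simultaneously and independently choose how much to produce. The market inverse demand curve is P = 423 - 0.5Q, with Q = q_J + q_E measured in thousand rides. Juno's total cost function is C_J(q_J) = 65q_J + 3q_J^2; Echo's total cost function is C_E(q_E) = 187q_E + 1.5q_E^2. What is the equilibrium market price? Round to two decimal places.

Juno's profit: π_J = (423 - 0.5Q)q_J - (65q_J + 3q_J²). Setting ∂π_J/∂q_J = 0: 358 - 7q_J - (1/2)(q_E) = 0.
Echo's first-order condition: 236 - 4q_E - (1/2)(q_J) = 0.
Rearranging gives the reaction functions q_J = (358 - (1/2)q_E)/7 and q_E = (236 - (1/2)q_J)/4.
Substituting one into the other gives q_J = 1752/37 and q_E = 1964/37.
Total output Q = 100.4324, so price P = 423 - (1/2)·100.4324 = 372.7838.

372.78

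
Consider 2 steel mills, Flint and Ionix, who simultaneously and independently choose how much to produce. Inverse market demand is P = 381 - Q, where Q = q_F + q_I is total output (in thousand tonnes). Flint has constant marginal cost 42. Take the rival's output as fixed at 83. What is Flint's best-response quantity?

128

With the rival's output fixed at 83, Flint's profit is π_F = (381 - 83 - q_F)q_F - (42q_F) = (298 - q_F)q_F - (42q_F).
∂π_F/∂q_F = 256 - 2q_F = 0, so q_F = 128.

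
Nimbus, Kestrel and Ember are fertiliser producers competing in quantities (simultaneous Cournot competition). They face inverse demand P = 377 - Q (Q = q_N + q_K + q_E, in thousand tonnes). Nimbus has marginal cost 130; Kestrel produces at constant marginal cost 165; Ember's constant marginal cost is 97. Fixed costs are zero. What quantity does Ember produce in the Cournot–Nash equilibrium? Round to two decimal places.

Nimbus's profit: π_N = (377 - Q)q_N - (130q_N). Setting ∂π_N/∂q_N = 0: 247 - 2q_N - (q_K + q_E) = 0.
Kestrel's first-order condition: 212 - 2q_K - (q_N + q_E) = 0.
Ember's profit: π_E = (377 - Q)q_E - (97q_E). Setting ∂π_E/∂q_E = 0: 280 - 2q_E - (q_N + q_K) = 0.
Adding the 3 conditions: 739 − 2Q − 2Q = 0, i.e. Q = 739/4.
Back-substituting: q_N = (247 − 739/4) = 249/4, q_K = (212 − 739/4) = 109/4, q_E = (280 − 739/4) = 381/4.

95.25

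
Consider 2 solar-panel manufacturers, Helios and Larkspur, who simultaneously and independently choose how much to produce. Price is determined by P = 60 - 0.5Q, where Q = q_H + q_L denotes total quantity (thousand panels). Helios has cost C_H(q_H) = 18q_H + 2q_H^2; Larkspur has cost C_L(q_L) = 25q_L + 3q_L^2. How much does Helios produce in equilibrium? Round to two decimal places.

7.96

Helios's profit: π_H = (60 - 0.5Q)q_H - (18q_H + 2q_H²). Setting ∂π_H/∂q_H = 0: 42 - 5q_H - (1/2)(q_L) = 0.
Larkspur's first-order condition: 35 - 7q_L - (1/2)(q_H) = 0.
So q_H = (42 - (1/2)q_L)/5 and q_L = (35 - (1/2)q_H)/7.
Substituting one into the other gives q_H = 1106/139 and q_L = 616/139.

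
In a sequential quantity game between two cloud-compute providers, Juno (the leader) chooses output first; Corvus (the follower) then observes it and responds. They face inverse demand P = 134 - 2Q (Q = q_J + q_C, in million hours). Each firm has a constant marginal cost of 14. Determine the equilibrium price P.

44

Solve by backward induction. Given q_J, the follower Corvus maximises π_C = (134 - 2q_J - 2q_C)q_C - 14q_C.
∂π_C/∂q_C = 120 - 2q_J - 4q_C = 0 gives the reaction function q_C = (120 - 2q_J)/4.
Juno substitutes q_C(q_J) into its own profit: π_J = q_J(134 - 2q_J - (120 - 2q_J)/2) - 14q_J = (74 - q_J)q_J - 14q_J.
Maximising: ∂π_J/∂q_J = 60 - 2q_J = 0, giving q_J = 30.
Then q_C = (120 - 2·30)/4 = 15.
Total output Q = 45, so price P = 134 - 2·45 = 44.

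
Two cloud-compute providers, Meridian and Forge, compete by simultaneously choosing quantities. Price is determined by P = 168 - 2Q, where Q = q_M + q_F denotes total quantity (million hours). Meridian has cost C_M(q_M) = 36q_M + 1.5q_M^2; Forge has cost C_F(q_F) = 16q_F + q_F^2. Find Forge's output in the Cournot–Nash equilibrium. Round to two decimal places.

Meridian's profit: π_M = (168 - 2Q)q_M - (36q_M + (3/2)q_M²). Setting ∂π_M/∂q_M = 0: 132 - 7q_M - 2(q_F) = 0.
Forge's profit: π_F = (168 - 2Q)q_F - (16q_F + q_F²). Setting ∂π_F/∂q_F = 0: 152 - 6q_F - 2(q_M) = 0.
Rearranging gives the reaction functions q_M = (132 - 2q_F)/7 and q_F = (152 - 2q_M)/6.
Substituting one into the other gives q_M = 244/19 and q_F = 400/19.

21.05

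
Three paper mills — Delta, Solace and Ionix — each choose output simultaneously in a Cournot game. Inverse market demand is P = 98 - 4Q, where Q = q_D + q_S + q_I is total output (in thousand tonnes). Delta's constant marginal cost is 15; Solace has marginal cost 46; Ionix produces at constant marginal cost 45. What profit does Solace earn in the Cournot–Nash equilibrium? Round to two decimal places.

Delta's profit: π_D = (98 - 4Q)q_D - (15q_D). Setting ∂π_D/∂q_D = 0: 83 - 8q_D - 4(q_S + q_I) = 0.
Solace's first-order condition: 52 - 8q_S - 4(q_D + q_I) = 0.
Ionix's profit: π_I = (98 - 4Q)q_I - (45q_I). Setting ∂π_I/∂q_I = 0: 53 - 8q_I - 4(q_D + q_S) = 0.
Summing all 3 equations gives 188 − 16Q = 0, hence Q = 47/4.
Back-substituting: q_D = (83 − 47)/4 = 9, q_S = (52 − 47)/4 = 5/4, q_I = (53 − 47)/4 = 3/2.
Price P = 98 - 4·(47/4) = 51.
Solace's profit: (51 - 46)·(5/4) = 25/4.

6.25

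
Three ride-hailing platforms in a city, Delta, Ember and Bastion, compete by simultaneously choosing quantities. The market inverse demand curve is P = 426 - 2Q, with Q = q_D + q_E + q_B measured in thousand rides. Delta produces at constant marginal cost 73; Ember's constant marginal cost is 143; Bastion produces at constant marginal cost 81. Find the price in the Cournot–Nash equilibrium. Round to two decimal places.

Delta's profit: π_D = (426 - 2Q)q_D - (73q_D). Setting ∂π_D/∂q_D = 0: 353 - 4q_D - 2(q_E + q_B) = 0.
Ember's profit: π_E = (426 - 2Q)q_E - (143q_E). Setting ∂π_E/∂q_E = 0: 283 - 4q_E - 2(q_D + q_B) = 0.
Bastion's profit: π_B = (426 - 2Q)q_B - (81q_B). Setting ∂π_B/∂q_B = 0: 345 - 4q_B - 2(q_D + q_E) = 0.
Adding the 3 conditions: 981 − 4Q − 4Q = 0, i.e. Q = 981/8.
Back-substituting: q_D = (353 − 981/4)/2 = 431/8, q_E = (283 − 981/4)/2 = 151/8, q_B = (345 − 981/4)/2 = 399/8.
Total output Q = 981/8, so price P = 426 - 2·(981/8) = 723/4.

180.75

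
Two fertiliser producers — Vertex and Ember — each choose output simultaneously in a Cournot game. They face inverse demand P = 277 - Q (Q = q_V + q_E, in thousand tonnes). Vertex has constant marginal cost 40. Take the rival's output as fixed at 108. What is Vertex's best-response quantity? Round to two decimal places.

With the rival's output fixed at 108, Vertex's profit is π_V = (277 - 108 - q_V)q_V - (40q_V) = (169 - q_V)q_V - (40q_V).
∂π_V/∂q_V = 129 - 2q_V = 0, so q_V = 129/2.

64.50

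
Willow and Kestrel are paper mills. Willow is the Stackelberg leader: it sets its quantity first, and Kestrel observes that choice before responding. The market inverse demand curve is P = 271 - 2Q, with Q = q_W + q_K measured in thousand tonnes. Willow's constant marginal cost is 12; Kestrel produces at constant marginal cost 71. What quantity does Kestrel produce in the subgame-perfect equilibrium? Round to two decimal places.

10.25

The follower Kestrel best-responds to any q_W: π_K = (271 - 2Q)q_K - 71q_K.
∂π_K/∂q_K = 200 - 2q_W - 4q_K = 0 gives the reaction function q_K = (200 - 2q_W)/4.
Willow substitutes q_K(q_W) into its own profit: π_W = q_W(271 - 2q_W - (200 - 2q_W)/2) - 12q_W = (171 - q_W)q_W - 12q_W.
Maximising: ∂π_W/∂q_W = 159 - 2q_W = 0, giving q_W = 159/2.
Then q_K = (200 - 2·(159/2))/4 = 41/4.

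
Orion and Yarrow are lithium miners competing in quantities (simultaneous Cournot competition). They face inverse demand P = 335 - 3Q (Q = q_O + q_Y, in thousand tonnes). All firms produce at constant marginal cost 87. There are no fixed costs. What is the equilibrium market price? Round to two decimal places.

169.67

A representative firm's profit is π_i = q_i(335 - 3Q) - 87q_i.
First-order condition (treating rivals' output as given): 248 - 6q_i - 3q_j = 0.
With identical firms every q_j equals q_i, so q_j = q_i and 248 = 9q_i, giving q_i = 248/9.
Total output Q = 496/9, so price P = 335 - 3·(496/9) = 509/3.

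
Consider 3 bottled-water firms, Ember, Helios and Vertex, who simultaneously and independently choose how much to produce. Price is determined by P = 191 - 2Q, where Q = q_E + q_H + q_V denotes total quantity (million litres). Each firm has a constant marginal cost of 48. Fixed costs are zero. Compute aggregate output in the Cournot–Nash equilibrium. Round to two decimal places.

Each firm earns π_i = (191 - 2Q)q_i - 48q_i.
Setting ∂π_i/∂q_i = 0 with rivals' quantities fixed: 143 - 4q_i - 2·Σ_{j≠i} q_j = 0.
With identical firms every q_j equals q_i, so Σ_{j≠i} q_j = 2q_i and 143 = 8q_i, giving q_i = 143/8.
Total output Q = 143/8 + 143/8 + 143/8 = 429/8.

53.63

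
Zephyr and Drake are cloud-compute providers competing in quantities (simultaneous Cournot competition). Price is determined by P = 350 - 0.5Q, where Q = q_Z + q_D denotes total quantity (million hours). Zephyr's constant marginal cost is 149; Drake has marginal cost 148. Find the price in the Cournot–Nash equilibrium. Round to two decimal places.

215.67

Zephyr's profit: π_Z = (350 - 0.5Q)q_Z - (149q_Z). Setting ∂π_Z/∂q_Z = 0: 201 - q_Z - (1/2)(q_D) = 0.
Drake's profit: π_D = (350 - 0.5Q)q_D - (148q_D). Setting ∂π_D/∂q_D = 0: 202 - q_D - (1/2)(q_Z) = 0.
So q_Z = (201 - (1/2)q_D) and q_D = (202 - (1/2)q_Z).
Solving the pair: q_Z = 400/3, q_D = 406/3.
Total output Q = 806/3, so price P = 350 - (1/2)·(806/3) = 647/3.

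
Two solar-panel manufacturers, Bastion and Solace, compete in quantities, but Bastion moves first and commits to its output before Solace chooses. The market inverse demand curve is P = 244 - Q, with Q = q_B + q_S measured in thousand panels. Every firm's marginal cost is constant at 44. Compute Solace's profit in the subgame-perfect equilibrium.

2500

The follower Solace best-responds to any q_B: π_S = (244 - Q)q_S - 44q_S.
Setting the follower's marginal profit to zero, 200 - q_B - 2q_S = 0, i.e. q_S = (200 - q_B)/2.
Bastion substitutes q_S(q_B) into its own profit: π_B = q_B(244 - q_B - (200 - q_B)/2) - 44q_B = (144 - (1/2)q_B)q_B - 44q_B.
Leader FOC: 100 - q_B = 0, so q_B = 100.
Then q_S = (200 - 100)/2 = 50.
Price P = 244 - 150 = 94.
Solace's profit: (94 - 44)·50 = 2500.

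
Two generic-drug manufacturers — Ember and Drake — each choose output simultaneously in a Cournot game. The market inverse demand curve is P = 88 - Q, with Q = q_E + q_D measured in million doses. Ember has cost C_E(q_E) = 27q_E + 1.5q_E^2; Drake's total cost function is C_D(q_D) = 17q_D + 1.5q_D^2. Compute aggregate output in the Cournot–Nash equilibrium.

22

Ember's profit: π_E = (88 - Q)q_E - (27q_E + (3/2)q_E²). Setting ∂π_E/∂q_E = 0: 61 - 5q_E - (q_D) = 0.
Drake's profit: π_D = (88 - Q)q_D - (17q_D + (3/2)q_D²). Setting ∂π_D/∂q_D = 0: 71 - 5q_D - (q_E) = 0.
So q_E = (61 - q_D)/5 and q_D = (71 - q_E)/5.
Solving the pair: q_E = 39/4, q_D = 49/4.
Total output Q = 39/4 + 49/4 = 22.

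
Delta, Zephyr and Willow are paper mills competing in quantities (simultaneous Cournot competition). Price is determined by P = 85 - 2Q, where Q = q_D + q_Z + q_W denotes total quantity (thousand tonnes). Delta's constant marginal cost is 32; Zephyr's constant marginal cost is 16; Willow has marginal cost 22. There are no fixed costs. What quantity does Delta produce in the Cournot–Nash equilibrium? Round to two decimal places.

3.38

Delta's profit: π_D = (85 - 2Q)q_D - (32q_D). Setting ∂π_D/∂q_D = 0: 53 - 4q_D - 2(q_Z + q_W) = 0.
Zephyr's profit: π_Z = (85 - 2Q)q_Z - (16q_Z). Setting ∂π_Z/∂q_Z = 0: 69 - 4q_Z - 2(q_D + q_W) = 0.
Willow's first-order condition: 63 - 4q_W - 2(q_D + q_Z) = 0.
Adding the 3 conditions: 185 − 4Q − 4Q = 0, i.e. Q = 185/8.
Back-substituting: q_D = (53 − 185/4)/2 = 27/8, q_Z = (69 − 185/4)/2 = 91/8, q_W = (63 − 185/4)/2 = 67/8.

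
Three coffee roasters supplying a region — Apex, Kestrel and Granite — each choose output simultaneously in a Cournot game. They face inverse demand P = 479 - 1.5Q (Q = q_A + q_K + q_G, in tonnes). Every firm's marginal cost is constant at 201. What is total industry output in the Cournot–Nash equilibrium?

139

A representative firm's profit is π_i = q_i(479 - 1.5Q) - 201q_i.
Setting ∂π_i/∂q_i = 0 with rivals' quantities fixed: 278 - 3q_i - (3/2)·Σ_{j≠i} q_j = 0.
By symmetry each firm produces the same amount; substituting Σ_{j≠i} q_j = 2q_i yields q_i = 278/6 = 139/3.
Total output Q = 139/3 + 139/3 + 139/3 = 139.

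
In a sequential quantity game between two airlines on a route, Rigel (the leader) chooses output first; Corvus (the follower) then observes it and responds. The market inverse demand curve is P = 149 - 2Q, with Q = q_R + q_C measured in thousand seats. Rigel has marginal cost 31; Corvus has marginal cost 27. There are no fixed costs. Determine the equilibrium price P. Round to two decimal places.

Solve by backward induction. Given q_R, the follower Corvus maximises π_C = (149 - 2q_R - 2q_C)q_C - 27q_C.
Follower FOC: 122 - 2q_R - 4q_C = 0, so q_C(q_R) = (122 - 2q_R)/4.
Rigel substitutes q_C(q_R) into its own profit: π_R = q_R(149 - 2q_R - (122 - 2q_R)/2) - 31q_R = (88 - q_R)q_R - 31q_R.
The leader's first-order condition 57 - 2q_R = 0 yields q_R = 57/2.
Then q_C = (122 - 2·(57/2))/4 = 65/4.
Total output Q = 179/4, so price P = 149 - 2·(179/4) = 119/2.

59.50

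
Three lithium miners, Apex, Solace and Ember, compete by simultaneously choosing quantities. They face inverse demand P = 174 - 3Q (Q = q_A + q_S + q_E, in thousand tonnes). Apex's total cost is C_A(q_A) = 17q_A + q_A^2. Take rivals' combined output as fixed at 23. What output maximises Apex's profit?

With rivals' combined output fixed at 23, Apex's profit is π_A = (174 - 3·23 - 3q_A)q_A - (17q_A + q_A²) = (105 - 3q_A)q_A - (17q_A + q_A²).
∂π_A/∂q_A = 88 - 8q_A = 0, so q_A = 11.

11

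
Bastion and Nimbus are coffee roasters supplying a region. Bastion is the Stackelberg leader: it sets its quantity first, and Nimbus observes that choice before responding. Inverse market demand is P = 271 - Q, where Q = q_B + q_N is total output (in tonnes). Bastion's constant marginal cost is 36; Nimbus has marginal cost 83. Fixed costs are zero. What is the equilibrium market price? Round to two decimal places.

The follower Nimbus best-responds to any q_B: π_N = (271 - Q)q_N - 83q_N.
Follower FOC: 188 - q_B - 2q_N = 0, so q_N(q_B) = (188 - q_B)/2.
The leader anticipates this reaction. Substituting into P = 271 - Q gives P = 177 - (1/2)q_B, so π_B = (177 - (1/2)q_B)q_B - 36q_B.
Leader FOC: 141 - q_B = 0, so q_B = 141.
Then q_N = (188 - 141)/2 = 47/2.
Total output Q = 329/2, so price P = 271 - 329/2 = 213/2.

106.50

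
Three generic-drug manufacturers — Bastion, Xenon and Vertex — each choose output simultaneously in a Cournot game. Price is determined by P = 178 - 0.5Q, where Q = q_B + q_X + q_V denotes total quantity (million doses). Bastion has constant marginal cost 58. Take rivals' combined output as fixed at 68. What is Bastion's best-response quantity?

86

With rivals' combined output fixed at 68, Bastion's profit is π_B = (178 - (1/2)·68 - (1/2)q_B)q_B - (58q_B) = (144 - (1/2)q_B)q_B - (58q_B).
∂π_B/∂q_B = 86 - q_B = 0, so q_B = 86.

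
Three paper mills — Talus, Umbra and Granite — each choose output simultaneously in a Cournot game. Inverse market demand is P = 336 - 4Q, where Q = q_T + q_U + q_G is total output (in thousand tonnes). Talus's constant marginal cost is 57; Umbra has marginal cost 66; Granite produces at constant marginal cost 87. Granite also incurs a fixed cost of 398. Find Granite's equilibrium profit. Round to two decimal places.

Talus's profit: π_T = (336 - 4Q)q_T - (57q_T). Setting ∂π_T/∂q_T = 0: 279 - 8q_T - 4(q_U + q_G) = 0.
Umbra's first-order condition: 270 - 8q_U - 4(q_T + q_G) = 0.
Granite's first-order condition: 249 - 8q_G - 4(q_T + q_U) = 0.
Adding the 3 first-order conditions: 798 − 16Q = 0, so Q = 399/8.
Back-substituting: q_T = (279 − 399/2)/4 = 159/8, q_U = (270 − 399/2)/4 = 141/8, q_G = (249 − 399/2)/4 = 99/8.
Price P = 336 - 4·(399/8) = 273/2.
Granite's profit: (273/2 - 87)·(99/8) - 398 = 214.5625.

214.56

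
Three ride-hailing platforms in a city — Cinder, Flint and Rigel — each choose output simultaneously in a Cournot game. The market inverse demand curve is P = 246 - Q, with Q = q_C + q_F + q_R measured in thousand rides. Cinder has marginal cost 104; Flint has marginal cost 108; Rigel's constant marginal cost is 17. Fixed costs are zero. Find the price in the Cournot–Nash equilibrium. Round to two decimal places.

Cinder's profit: π_C = (246 - Q)q_C - (104q_C). Setting ∂π_C/∂q_C = 0: 142 - 2q_C - (q_F + q_R) = 0.
Flint's first-order condition: 138 - 2q_F - (q_C + q_R) = 0.
Rigel's profit: π_R = (246 - Q)q_R - (17q_R). Setting ∂π_R/∂q_R = 0: 229 - 2q_R - (q_C + q_F) = 0.
Adding the 3 conditions: 509 − 2Q − 2Q = 0, i.e. Q = 509/4.
Back-substituting: q_C = (142 − 509/4) = 59/4, q_F = (138 − 509/4) = 43/4, q_R = (229 − 509/4) = 407/4.
Total output Q = 509/4, so price P = 246 - 509/4 = 475/4.

118.75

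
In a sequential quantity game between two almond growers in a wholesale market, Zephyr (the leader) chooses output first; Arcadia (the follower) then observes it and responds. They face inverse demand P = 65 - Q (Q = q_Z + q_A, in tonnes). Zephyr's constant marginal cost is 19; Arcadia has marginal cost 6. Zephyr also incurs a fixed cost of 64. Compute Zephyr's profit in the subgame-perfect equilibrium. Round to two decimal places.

The follower Arcadia best-responds to any q_Z: π_A = (65 - Q)q_A - 6q_A.
∂π_A/∂q_A = 59 - q_Z - 2q_A = 0 gives the reaction function q_A = (59 - q_Z)/2.
Zephyr substitutes q_A(q_Z) into its own profit: π_Z = q_Z(65 - q_Z - (59 - q_Z)/2) - 19q_Z = (71/2 - (1/2)q_Z)q_Z - 19q_Z.
The leader's first-order condition 33/2 - q_Z = 0 yields q_Z = 33/2.
Then q_A = (59 - 33/2)/2 = 85/4.
Price P = 65 - 151/4 = 109/4.
Zephyr's profit: (109/4 - 19)·(33/2) - 64 = 577/8.

72.13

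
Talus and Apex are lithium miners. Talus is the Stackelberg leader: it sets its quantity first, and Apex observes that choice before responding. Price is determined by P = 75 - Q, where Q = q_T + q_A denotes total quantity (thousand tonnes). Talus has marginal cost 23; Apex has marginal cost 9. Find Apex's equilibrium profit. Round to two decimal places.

The follower Apex best-responds to any q_T: π_A = (75 - Q)q_A - 9q_A.
Follower FOC: 66 - q_T - 2q_A = 0, so q_A(q_T) = (66 - q_T)/2.
The leader anticipates this reaction. Substituting into P = 75 - Q gives P = 42 - (1/2)q_T, so π_T = (42 - (1/2)q_T)q_T - 23q_T.
Maximising: ∂π_T/∂q_T = 19 - q_T = 0, giving q_T = 19.
Then q_A = (66 - 19)/2 = 47/2.
Price P = 75 - 85/2 = 65/2.
Apex's profit: (65/2 - 9)·(47/2) = 552.2500.

552.25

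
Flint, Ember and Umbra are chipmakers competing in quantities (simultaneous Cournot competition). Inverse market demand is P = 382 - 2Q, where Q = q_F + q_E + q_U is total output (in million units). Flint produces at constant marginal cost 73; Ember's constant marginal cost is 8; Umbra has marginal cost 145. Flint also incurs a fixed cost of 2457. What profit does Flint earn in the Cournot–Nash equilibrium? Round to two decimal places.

Flint's profit: π_F = (382 - 2Q)q_F - (73q_F). Setting ∂π_F/∂q_F = 0: 309 - 4q_F - 2(q_E + q_U) = 0.
Ember's profit: π_E = (382 - 2Q)q_E - (8q_E). Setting ∂π_E/∂q_E = 0: 374 - 4q_E - 2(q_F + q_U) = 0.
Umbra's first-order condition: 237 - 4q_U - 2(q_F + q_E) = 0.
Summing all 3 equations gives 920 − 8Q = 0, hence Q = 115.
Back-substituting: q_F = (309 − 230)/2 = 79/2, q_E = (374 − 230)/2 = 72, q_U = (237 − 230)/2 = 7/2.
Price P = 382 - 2·115 = 152.
Flint's profit: (152 - 73)·(79/2) - 2457 = 1327/2.

663.50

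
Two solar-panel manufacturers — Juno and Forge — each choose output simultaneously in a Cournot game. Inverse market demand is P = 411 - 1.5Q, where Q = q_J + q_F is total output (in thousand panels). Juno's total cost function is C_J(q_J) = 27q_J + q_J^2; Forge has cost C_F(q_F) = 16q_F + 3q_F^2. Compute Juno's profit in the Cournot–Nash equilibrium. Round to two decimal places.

Juno's profit: π_J = (411 - 1.5Q)q_J - (27q_J + q_J²). Setting ∂π_J/∂q_J = 0: 384 - 5q_J - (3/2)(q_F) = 0.
Forge's first-order condition: 395 - 9q_F - (3/2)(q_J) = 0.
Rearranging gives the reaction functions q_J = (384 - (3/2)q_F)/5 and q_F = (395 - (3/2)q_J)/9.
Substituting one into the other gives q_J = 66.9825 and q_F = 32.7251.
Price P = 411 - (3/2)·99.7076 = 261.4386.
Juno's profit: 261.4386·66.9825 - 27·66.9825 - 66.9825² = 11216.6236.

11216.62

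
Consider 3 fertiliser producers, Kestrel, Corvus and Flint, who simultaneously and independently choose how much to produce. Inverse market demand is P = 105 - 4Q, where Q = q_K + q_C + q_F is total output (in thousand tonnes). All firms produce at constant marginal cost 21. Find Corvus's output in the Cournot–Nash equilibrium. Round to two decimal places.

5.25

A representative firm's profit is π_i = q_i(105 - 4Q) - 21q_i.
First-order condition (treating rivals' output as given): 84 - 8q_i - 4·Σ_{j≠i} q_j = 0.
By symmetry each firm produces the same amount; substituting Σ_{j≠i} q_j = 2q_i yields q_i = 84/16 = 21/4.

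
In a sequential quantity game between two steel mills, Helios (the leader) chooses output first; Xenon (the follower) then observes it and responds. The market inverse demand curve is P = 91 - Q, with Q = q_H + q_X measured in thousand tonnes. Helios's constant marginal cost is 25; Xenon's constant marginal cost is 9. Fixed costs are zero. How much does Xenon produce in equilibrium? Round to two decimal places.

28.50

Solve by backward induction. Given q_H, the follower Xenon maximises π_X = (91 - q_H - q_X)q_X - 9q_X.
∂π_X/∂q_X = 82 - q_H - 2q_X = 0 gives the reaction function q_X = (82 - q_H)/2.
Helios substitutes q_X(q_H) into its own profit: π_H = q_H(91 - q_H - (82 - q_H)/2) - 25q_H = (50 - (1/2)q_H)q_H - 25q_H.
Maximising: ∂π_H/∂q_H = 25 - q_H = 0, giving q_H = 25.
Then q_X = (82 - 25)/2 = 57/2.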